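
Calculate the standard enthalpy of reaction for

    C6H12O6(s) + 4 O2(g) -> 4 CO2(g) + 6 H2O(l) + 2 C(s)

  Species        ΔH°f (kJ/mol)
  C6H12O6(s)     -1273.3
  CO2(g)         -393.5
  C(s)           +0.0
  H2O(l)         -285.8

ΔH°rxn = Σ nΔHf°(products) − Σ nΔHf°(reactants).
Products: 4·(-393.5) + 6·(-285.8) + 2·(+0.0) = -3288.8
Reactants: 1·(-1273.3) + 4·(+0.0) = -1273.3
ΔHrxn = (-3288.8) − (-1273.3) = -2015.5 kJ/mol

ΔHrxn = -2015.5 kJ/mol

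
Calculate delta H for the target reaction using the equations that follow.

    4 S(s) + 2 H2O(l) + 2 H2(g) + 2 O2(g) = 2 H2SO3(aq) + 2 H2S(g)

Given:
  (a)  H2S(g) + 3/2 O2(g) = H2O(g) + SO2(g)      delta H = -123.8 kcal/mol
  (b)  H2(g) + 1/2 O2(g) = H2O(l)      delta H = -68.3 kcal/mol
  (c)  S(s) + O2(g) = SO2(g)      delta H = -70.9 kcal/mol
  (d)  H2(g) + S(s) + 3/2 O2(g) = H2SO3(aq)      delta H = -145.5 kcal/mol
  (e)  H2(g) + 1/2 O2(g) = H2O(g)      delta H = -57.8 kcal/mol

(a) reversed and × 2: (-2)·(-123.8) = +247.6 kcal/mol
(b) reversed and × 2: (-2)·(-68.3) = +136.6 kcal/mol
(c) × 2: (2)·(-70.9) = -141.8 kcal/mol
(d) × 2: (2)·(-145.5) = -291.0 kcal/mol
(e) × 2: (2)·(-57.8) = -115.6 kcal/mol
Combining the equations, delta H = (-2)·(-123.8) + (-2)·(-68.3) + (2)·(-70.9) + (2)·(-145.5) + (2)·(-57.8) = -164.2 kcal/mol

delta H = -164.2 kcal/mol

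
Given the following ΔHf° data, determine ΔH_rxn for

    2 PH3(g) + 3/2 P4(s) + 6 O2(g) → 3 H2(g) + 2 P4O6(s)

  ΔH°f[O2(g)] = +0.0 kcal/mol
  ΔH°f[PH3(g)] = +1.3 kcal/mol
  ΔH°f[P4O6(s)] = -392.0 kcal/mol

Products: 3·(+0.0) + 2·(-392.0) = -784.0
Reactants: 2·(+1.3) + 3/2·(+0.0) + 6·(+0.0) = +2.6
ΔH_rxn = (-784.0) − (+2.6) = -786.6 kcal/mol

ΔH_rxn = -786.6 kcal/mol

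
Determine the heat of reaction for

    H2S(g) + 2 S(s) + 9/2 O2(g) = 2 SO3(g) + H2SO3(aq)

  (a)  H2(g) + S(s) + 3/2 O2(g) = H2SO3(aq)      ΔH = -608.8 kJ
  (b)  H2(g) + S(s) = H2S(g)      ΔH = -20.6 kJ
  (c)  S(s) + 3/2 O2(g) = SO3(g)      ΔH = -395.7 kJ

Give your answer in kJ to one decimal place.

(a) as written: -608.8 kJ
(b) reversed: +20.6 kJ
(c) × 2: (2)·(-395.7) = -791.4 kJ
By Hess's law, ΔH = (-608.8) + (+20.6) + (-791.4) = -1379.6 kJ

ΔH = -1379.6 kJ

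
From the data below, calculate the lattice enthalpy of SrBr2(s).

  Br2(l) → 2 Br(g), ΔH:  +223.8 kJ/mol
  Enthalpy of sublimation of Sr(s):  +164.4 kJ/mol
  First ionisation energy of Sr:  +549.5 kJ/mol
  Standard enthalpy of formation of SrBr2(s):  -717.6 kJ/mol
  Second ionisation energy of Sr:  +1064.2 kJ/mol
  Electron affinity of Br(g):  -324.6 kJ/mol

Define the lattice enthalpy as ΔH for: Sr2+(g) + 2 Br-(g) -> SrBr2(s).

ΔHf° = 1·ΔHsub + 1·(ΣIE) + 1·D(Br2) + 2·EA + U
-717.6 = 1·(+164.4) + 1·(+1613.7) + 1·(+223.8) + 2·(-324.6) + U
U = -717.6 − (+1352.7) = -2070.3 kJ/mol

U = -2070.3 kJ/mol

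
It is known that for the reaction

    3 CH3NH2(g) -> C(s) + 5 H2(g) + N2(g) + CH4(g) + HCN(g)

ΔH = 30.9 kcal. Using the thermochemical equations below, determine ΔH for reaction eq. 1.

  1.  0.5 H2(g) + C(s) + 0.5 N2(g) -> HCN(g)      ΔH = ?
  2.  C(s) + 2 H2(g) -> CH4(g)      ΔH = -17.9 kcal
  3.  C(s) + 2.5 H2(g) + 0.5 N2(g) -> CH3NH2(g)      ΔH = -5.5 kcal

eq. 1 as written (HCN(g) already on the product side): contributes x
eq. 2 as written (CH4(g) already on the product side): -17.9 kcal
eq. 3 reversed and × 3 (reverse to put CH3NH2(g) on the reactant side; scale by 3 for the 3 CH3NH2(g)): (-3)·(-5.5) = +16.5 kcal
+30.9 = (-17.9) + (+16.5) + x
x = (+30.9 − (-1.4)) / (1) = 32.3 kcal

ΔH = 32.3 kcal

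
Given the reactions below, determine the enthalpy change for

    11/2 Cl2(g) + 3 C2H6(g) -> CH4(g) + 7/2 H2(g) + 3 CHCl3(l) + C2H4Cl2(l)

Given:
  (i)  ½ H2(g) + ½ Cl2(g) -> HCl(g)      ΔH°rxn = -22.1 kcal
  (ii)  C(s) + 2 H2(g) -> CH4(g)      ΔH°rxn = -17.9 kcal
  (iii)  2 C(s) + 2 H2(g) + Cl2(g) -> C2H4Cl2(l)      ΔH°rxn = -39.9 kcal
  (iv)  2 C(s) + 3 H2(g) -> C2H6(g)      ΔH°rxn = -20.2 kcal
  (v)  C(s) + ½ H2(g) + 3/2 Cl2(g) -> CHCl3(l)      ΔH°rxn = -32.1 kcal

ΔH°rxn = -93.5 kcal

(i): not needed (HCl(g) appears nowhere else).
(ii) as written (CH4(g) already on the product side): -17.9 kcal
(iii) as written (C2H4Cl2(l) already on the product side): -39.9 kcal
(iv) reversed and × 3 (reverse to put C2H6(g) on the reactant side; ×3 to match 3 C2H6(g) in the target): (-3)·(-20.2) = +60.6 kcal
(v) × 3 (×3 to match 3 CHCl3(l) in the target): (3)·(-32.1) = -96.3 kcal
By Hess's law, ΔH°rxn = (-17.9) + (-39.9) + (+60.6) + (-96.3) = -93.5 kcal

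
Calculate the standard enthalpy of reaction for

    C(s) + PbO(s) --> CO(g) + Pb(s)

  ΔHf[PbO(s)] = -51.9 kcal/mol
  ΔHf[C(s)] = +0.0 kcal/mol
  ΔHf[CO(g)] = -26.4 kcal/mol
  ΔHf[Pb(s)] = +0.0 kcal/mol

Products: 1·(-26.4) + 1·(+0.0) = -26.4
Reactants: 1·(+0.0) + 1·(-51.9) = -51.9
ΔH_rxn = (-26.4) − (-51.9) = 25.5 kcal/mol

ΔH_rxn = 25.5 kcal/mol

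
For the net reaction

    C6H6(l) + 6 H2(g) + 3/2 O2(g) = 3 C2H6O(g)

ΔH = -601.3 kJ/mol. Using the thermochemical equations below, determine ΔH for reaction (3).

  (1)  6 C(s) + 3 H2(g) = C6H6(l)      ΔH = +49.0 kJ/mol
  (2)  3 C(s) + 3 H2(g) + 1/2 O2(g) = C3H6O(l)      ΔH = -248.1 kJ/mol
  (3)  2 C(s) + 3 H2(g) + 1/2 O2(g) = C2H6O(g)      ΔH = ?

(1) reversed (C6H6(l) must end up as a reactant): -49.0 kJ/mol
(2): not needed (C3H6O(l) appears nowhere else).
(3) × 3 (scale by 3 for the 3 C2H6O(g)): contributes 3·x
-601.3 = (-49.0) + 3·x
x = (-601.3 − (-49.0)) / (3) = -184.1 kJ/mol

ΔH = -184.1 kJ/mol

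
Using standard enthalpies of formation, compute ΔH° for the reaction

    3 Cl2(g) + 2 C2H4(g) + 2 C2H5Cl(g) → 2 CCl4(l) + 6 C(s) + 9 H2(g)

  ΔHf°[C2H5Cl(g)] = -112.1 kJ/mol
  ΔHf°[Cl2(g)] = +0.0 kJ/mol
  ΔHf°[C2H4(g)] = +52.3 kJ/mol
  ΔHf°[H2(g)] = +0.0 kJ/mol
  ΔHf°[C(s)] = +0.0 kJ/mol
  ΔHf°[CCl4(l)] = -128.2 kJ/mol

ΔH° = -136.8 kJ/mol

ΔH°rxn = Σ nΔHf°(products) − Σ nΔHf°(reactants).
Products: 2·(-128.2) + 6·(+0.0) + 9·(+0.0) = -256.4
Reactants: 3·(+0.0) + 2·(+52.3) + 2·(-112.1) = -119.6
ΔH° = (-256.4) − (-119.6) = -136.8 kJ/mol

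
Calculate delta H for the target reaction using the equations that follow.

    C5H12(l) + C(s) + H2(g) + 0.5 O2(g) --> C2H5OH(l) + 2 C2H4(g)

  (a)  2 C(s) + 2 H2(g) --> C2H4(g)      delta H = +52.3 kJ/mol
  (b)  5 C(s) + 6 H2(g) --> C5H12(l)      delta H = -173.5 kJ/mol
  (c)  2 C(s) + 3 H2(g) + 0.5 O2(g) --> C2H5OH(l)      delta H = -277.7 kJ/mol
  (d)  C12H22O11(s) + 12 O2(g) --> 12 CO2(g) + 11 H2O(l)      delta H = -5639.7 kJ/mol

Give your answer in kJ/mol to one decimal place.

delta H = 0.4 kJ/mol

(a) × 2: (2)·(+52.3) = +104.6 kJ/mol
(b) reversed: +173.5 kJ/mol
(c) as written: -277.7 kJ/mol
(d): not needed.
delta H = (+104.6) + (+173.5) + (-277.7) = 0.4 kJ/mol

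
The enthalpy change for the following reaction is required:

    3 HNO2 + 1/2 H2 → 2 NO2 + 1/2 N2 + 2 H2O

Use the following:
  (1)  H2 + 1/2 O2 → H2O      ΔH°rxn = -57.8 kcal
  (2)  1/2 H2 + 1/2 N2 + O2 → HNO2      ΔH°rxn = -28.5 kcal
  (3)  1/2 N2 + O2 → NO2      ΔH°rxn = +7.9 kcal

(1) × 2: (2)·(-57.8) = -115.6 kcal
(2) reversed and × 3: (-3)·(-28.5) = +85.5 kcal
(3) × 2: (2)·(+7.9) = +15.8 kcal
Since enthalpy is a state function, ΔH°rxn = (2)·(-57.8) + (-3)·(-28.5) + (2)·(+7.9) = -14.3 kcal

ΔH°rxn = -14.3 kcal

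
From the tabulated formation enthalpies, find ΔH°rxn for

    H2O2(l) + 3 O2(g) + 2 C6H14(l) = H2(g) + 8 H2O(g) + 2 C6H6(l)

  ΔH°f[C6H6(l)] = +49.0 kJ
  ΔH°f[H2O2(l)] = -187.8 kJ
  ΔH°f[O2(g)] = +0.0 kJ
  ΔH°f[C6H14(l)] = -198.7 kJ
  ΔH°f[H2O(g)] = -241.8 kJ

ΔH°rxn = -1251.2 kJ

Products: 1·(+0.0) + 8·(-241.8) + 2·(+49.0) = -1836.4
Reactants: 1·(-187.8) + 3·(+0.0) + 2·(-198.7) = -585.2
ΔH°rxn = (-1836.4) − (-585.2) = -1251.2 kJ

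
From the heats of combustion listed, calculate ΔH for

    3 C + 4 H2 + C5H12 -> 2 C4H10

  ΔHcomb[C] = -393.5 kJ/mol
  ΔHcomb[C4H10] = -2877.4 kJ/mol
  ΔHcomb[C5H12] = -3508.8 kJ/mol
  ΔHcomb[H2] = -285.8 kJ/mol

ΔH = -77.7 kJ/mol

With combustion enthalpies, reactants minus products:
= [3·(-393.5) + 4·(-285.8) + 1·(-3508.8)] − [2·(-2877.4)]
= -77.7 kJ/mol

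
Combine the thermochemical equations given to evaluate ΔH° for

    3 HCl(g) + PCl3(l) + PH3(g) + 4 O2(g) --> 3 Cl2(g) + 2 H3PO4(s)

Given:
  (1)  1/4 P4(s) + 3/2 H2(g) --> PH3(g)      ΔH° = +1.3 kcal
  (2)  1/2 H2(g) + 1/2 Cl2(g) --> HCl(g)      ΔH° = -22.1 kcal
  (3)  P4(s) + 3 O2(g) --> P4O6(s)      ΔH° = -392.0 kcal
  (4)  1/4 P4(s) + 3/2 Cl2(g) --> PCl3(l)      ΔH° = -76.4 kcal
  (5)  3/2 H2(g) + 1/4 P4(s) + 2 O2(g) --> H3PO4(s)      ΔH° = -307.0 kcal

(1) reversed (PH3(g) must end up as a reactant): -1.3 kcal
(2) reversed and × 3 (reverse to put HCl(g) on the reactant side; ×3 to match 3 HCl(g) in the target): (-3)·(-22.1) = +66.3 kcal
(3): not needed (P4O6(s) appears nowhere else).
(4) reversed (PCl3(l) must end up as a reactant): +76.4 kcal
(5) × 2 (×2 to match 2 H3PO4(s) in the target): (2)·(-307.0) = -614.0 kcal
By Hess's law, ΔH° = (-1)·(+1.3) + (-3)·(-22.1) + (-1)·(-76.4) + (2)·(-307.0) = -472.6 kcal

ΔH° = -472.6 kcal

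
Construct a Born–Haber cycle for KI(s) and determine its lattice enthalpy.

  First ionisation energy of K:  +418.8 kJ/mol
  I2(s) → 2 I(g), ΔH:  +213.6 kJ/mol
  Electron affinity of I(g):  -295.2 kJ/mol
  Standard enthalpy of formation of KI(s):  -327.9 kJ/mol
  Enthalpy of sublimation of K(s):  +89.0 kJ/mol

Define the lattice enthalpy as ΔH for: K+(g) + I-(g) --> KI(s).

U = -647.3 kJ/mol

ΔHf° = 1·ΔHsub + 1·(ΣIE) + 1/2·D(I2) + 1·EA + U
-327.9 = 1·(+89.0) + 1·(+418.8) + 1/2·(+213.6) + 1·(-295.2) + U
U = -327.9 − (+319.4) = -647.3 kJ/mol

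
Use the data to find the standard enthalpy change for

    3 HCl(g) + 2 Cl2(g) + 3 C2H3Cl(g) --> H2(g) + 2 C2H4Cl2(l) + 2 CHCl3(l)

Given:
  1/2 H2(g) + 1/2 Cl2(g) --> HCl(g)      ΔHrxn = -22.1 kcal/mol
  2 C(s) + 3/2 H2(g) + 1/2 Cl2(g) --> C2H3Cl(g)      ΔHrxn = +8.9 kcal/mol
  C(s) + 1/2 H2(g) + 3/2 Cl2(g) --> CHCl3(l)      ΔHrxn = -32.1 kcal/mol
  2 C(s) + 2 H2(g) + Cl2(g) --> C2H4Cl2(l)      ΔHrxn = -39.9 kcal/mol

equation 1 reversed and × 3: (-3)·(-22.1) = +66.3 kcal/mol
equation 2 reversed and × 3: (-3)·(+8.9) = -26.7 kcal/mol
equation 3 × 2: (2)·(-32.1) = -64.2 kcal/mol
equation 4 × 2: (2)·(-39.9) = -79.8 kcal/mol
ΔHrxn = (+66.3) + (-26.7) + (-64.2) + (-79.8) = -104.4 kcal/mol

ΔHrxn = -104.4 kcal/mol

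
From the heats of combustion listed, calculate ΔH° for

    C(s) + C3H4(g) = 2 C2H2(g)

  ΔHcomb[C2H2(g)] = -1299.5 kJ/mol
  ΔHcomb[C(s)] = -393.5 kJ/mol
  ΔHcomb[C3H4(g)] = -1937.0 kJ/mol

With combustion enthalpies, reactants minus products:
= [1·(-393.5) + 1·(-1937.0)] − [2·(-1299.5)]
= 268.5 kJ/mol

ΔH° = 268.5 kJ/mol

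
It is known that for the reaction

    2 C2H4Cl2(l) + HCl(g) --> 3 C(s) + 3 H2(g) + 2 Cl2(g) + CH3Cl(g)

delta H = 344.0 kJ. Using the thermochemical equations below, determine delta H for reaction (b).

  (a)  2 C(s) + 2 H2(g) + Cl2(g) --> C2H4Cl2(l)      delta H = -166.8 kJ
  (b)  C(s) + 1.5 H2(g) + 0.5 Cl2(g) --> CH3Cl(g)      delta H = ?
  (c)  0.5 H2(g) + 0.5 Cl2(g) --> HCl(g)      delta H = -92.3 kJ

delta H = -81.9 kJ

(a) reversed and × 2: (-2)·(-166.8) = +333.6 kJ
(b) as written: contributes x
(c) reversed: +92.3 kJ
+344.0 = (+333.6) + (+92.3) + x
x = (+344.0 − (+425.9)) / (1) = -81.9 kJ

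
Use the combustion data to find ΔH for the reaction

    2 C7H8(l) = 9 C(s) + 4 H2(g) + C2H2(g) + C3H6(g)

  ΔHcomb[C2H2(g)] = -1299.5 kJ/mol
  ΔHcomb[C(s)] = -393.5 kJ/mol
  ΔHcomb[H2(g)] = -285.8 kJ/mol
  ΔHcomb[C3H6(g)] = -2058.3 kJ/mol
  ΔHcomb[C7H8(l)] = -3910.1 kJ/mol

ΔH = 222.3 kJ/mol

With combustion enthalpies, reactants minus products:
= [2·(-3910.1)] − [9·(-393.5) + 4·(-285.8) + 1·(-1299.5) + 1·(-2058.3)]
= 222.3 kJ/mol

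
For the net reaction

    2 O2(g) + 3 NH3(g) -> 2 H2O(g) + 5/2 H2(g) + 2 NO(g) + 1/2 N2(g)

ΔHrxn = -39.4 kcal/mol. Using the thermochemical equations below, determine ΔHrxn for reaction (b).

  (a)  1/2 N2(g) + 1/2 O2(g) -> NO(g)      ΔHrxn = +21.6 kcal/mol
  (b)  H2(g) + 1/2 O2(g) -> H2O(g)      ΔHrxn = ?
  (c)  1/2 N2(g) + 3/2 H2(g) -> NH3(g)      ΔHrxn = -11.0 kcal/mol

(a) × 2 (×2 to match 2 NO(g) in the target): (2)·(+21.6) = +43.2 kcal/mol
(b) × 2 (×2 to match 2 H2O(g) in the target): contributes 2·x
(c) reversed and × 3 (reverse to put NH3(g) on the reactant side; scale by 3 for the 3 NH3(g)): (-3)·(-11.0) = +33.0 kcal/mol
-39.4 = (+43.2) + (+33.0) + 2·x
x = (-39.4 − (+76.2)) / (2) = -57.8 kcal/mol

ΔHrxn = -57.8 kcal/mol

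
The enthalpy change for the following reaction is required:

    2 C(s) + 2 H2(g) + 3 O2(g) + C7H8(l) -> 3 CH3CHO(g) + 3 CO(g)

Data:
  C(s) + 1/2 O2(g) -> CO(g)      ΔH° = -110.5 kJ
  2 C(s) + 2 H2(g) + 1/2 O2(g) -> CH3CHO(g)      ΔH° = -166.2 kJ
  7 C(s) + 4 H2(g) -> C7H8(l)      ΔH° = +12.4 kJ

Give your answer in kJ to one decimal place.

equation 1 × 3: (3)·(-110.5) = -331.5 kJ
equation 2 × 3: (3)·(-166.2) = -498.6 kJ
equation 3 reversed: -12.4 kJ
Combining the equations, ΔH° = (-331.5) + (-498.6) + (-12.4) = -842.5 kJ

ΔH° = -842.5 kJ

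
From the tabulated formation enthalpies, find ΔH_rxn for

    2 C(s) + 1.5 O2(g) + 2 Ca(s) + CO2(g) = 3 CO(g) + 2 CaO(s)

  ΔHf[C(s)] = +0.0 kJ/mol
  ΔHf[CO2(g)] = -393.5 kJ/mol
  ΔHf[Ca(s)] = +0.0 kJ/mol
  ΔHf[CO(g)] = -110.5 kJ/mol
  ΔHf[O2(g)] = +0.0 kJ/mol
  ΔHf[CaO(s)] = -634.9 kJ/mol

ΔH_rxn = -1207.8 kJ/mol

Products: 3·(-110.5) + 2·(-634.9) = -1601.3
Reactants: 2·(+0.0) + 3/2·(+0.0) + 2·(+0.0) + 1·(-393.5) = -393.5
ΔH_rxn = (-1601.3) − (-393.5) = -1207.8 kJ/mol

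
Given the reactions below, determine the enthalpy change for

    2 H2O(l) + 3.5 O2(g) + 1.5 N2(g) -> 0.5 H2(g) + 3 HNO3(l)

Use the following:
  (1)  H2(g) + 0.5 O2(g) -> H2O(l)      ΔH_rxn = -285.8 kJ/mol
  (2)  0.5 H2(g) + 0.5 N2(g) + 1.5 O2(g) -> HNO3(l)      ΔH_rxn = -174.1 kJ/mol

ΔH_rxn = 49.3 kJ/mol

(1) reversed and × 2 (reverse to put H2O(l) on the reactant side; scale by 2 for the 2 H2O(l)): (-2)·(-285.8) = +571.6 kJ/mol
(2) × 3 (scale by 3 for the 3 HNO3(l)): (3)·(-174.1) = -522.3 kJ/mol
By Hess's law, ΔH_rxn = (-2)·(-285.8) + (3)·(-174.1) = 49.3 kJ/mol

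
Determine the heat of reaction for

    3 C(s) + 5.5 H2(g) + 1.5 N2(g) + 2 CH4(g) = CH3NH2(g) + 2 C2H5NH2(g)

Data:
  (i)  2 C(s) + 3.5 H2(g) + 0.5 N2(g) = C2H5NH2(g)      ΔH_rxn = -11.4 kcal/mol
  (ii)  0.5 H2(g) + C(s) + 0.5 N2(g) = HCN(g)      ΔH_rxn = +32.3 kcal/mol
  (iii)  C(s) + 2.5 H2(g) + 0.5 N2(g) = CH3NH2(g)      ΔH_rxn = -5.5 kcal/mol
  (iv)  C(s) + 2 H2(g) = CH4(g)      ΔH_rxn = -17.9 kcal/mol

ΔH_rxn = 7.5 kcal/mol

(i) × 2: (2)·(-11.4) = -22.8 kcal/mol
(ii): not needed.
(iii) as written: -5.5 kcal/mol
(iv) reversed and × 2: (-2)·(-17.9) = +35.8 kcal/mol
Summing the manipulated equations, ΔH_rxn = (-22.8) + (-5.5) + (+35.8) = 7.5 kcal/mol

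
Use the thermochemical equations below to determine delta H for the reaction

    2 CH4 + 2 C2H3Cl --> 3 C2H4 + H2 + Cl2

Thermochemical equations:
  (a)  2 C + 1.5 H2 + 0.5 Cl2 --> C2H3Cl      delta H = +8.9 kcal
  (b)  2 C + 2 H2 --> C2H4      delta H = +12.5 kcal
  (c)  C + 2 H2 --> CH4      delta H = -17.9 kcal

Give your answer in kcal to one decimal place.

(a) reversed and × 2: (-2)·(+8.9) = -17.8 kcal
(b) × 3: (3)·(+12.5) = +37.5 kcal
(c) reversed and × 2: (-2)·(-17.9) = +35.8 kcal
Since enthalpy is a state function, delta H = (-17.8) + (+37.5) + (+35.8) = 55.5 kcal

delta H = 55.5 kcal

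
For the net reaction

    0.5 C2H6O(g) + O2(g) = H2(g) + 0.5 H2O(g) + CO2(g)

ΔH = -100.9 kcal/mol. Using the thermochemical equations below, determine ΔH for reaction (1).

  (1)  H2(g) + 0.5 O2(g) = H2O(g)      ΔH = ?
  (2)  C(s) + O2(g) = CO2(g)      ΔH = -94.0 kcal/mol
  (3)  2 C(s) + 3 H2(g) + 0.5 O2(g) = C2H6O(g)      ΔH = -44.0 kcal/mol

(1) × 1/2 (scale by 1/2 for the 1/2 H2O(g)): contributes 1/2·x
(2) as written (CO2(g) already on the product side): -94.0 kcal/mol
(3) reversed and × 1/2 (reverse to put C2H6O(g) on the reactant side; ×1/2 to match 1/2 C2H6O(g) in the target): (-1/2)·(-44.0) = +22.0 kcal/mol
-100.9 = (-94.0) + (+22.0) + 1/2·x
x = (-100.9 − (-72.0)) / (1/2) = -57.8 kcal/mol

ΔH = -57.8 kcal/mol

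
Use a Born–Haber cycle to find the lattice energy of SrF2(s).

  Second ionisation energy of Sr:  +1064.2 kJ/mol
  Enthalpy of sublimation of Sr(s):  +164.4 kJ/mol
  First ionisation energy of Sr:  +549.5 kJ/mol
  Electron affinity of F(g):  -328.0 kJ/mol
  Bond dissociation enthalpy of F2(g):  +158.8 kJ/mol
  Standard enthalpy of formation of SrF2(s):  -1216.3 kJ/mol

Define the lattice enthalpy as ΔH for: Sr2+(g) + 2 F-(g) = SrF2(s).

U = -2497.2 kJ/mol

ΔHf° = 1·ΔHsub + 1·(ΣIE) + 1·D(F2) + 2·EA + U
-1216.3 = 1·(+164.4) + 1·(+1613.7) + 1·(+158.8) + 2·(-328.0) + U
U = -1216.3 − (+1280.9) = -2497.2 kJ/mol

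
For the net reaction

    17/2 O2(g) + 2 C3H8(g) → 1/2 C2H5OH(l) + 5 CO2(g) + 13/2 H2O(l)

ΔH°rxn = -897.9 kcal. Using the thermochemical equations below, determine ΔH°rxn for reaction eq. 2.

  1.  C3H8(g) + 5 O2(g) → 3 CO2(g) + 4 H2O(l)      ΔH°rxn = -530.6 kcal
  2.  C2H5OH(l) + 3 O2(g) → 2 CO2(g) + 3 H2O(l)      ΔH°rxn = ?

eq. 1 × 2: (2)·(-530.6) = -1061.2 kcal
eq. 2 reversed and × 1/2: contributes −1/2·x
-897.9 = (-1061.2) − 1/2·x
x = (-897.9 − (-1061.2)) / (-1/2) = -326.6 kcal

ΔH°rxn = -326.6 kcal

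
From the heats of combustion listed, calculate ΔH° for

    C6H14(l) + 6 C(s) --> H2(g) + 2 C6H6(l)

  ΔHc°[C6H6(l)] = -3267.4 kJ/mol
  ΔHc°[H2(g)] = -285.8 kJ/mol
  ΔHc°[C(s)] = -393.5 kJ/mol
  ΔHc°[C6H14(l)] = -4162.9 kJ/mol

Using ΔH = Σ nΔHc°(reactants) − Σ nΔHc°(products):
= [1·(-4162.9) + 6·(-393.5)] − [1·(-285.8) + 2·(-3267.4)]
= 296.7 kJ/mol

ΔH° = 296.7 kJ/mol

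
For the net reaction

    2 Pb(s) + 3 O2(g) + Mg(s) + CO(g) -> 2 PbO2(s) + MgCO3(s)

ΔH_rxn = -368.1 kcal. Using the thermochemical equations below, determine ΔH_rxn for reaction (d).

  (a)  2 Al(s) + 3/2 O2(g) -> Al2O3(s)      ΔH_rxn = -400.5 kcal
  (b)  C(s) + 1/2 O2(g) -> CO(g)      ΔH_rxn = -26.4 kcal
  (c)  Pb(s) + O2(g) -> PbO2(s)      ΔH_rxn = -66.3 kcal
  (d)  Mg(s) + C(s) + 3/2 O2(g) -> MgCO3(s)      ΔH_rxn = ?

ΔH_rxn = -261.9 kcal

(a): not needed (Al(s) appears nowhere else).
(b) reversed (reverse to put CO(g) on the reactant side): +26.4 kcal
(c) × 2 (scale by 2 for the 2 PbO2(s)): (2)·(-66.3) = -132.6 kcal
(d) as written (MgCO3(s) already on the product side): contributes x
-368.1 = (+26.4) + (-132.6) + x
x = (-368.1 − (-106.2)) / (1) = -261.9 kcal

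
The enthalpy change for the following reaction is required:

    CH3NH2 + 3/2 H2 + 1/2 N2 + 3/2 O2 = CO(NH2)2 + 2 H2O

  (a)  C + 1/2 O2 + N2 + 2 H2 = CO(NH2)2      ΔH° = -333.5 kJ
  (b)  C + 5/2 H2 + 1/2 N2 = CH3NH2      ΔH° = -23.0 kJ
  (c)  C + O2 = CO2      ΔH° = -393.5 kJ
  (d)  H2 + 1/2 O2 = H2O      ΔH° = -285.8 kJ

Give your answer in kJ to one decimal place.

ΔH° = -882.1 kJ

(a) as written (CO(NH2)2 already on the product side): -333.5 kJ
(b) reversed (reverse to put CH3NH2 on the reactant side): +23.0 kJ
(c): not needed (CO2 appears nowhere else).
(d) × 2 (scale by 2 for the 2 H2O): (2)·(-285.8) = -571.6 kJ
By Hess's law, ΔH° = (1)·(-333.5) + (-1)·(-23.0) + (2)·(-285.8) = -882.1 kJ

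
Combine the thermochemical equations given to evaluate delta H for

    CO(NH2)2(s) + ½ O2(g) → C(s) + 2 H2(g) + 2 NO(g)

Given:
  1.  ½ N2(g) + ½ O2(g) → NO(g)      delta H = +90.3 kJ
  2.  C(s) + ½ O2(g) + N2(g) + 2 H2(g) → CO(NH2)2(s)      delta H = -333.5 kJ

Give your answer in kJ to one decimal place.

delta H = 514.1 kJ

eq. 1 × 2: (2)·(+90.3) = +180.6 kJ
eq. 2 reversed: +333.5 kJ
delta H = (2)·(+90.3) + (-1)·(-333.5) = 514.1 kJ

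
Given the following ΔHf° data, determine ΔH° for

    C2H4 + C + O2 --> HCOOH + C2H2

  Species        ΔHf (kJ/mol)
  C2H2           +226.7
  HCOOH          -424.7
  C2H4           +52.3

ΔH° = -250.3 kJ/mol

Products: 1·(-424.7) + 1·(+226.7) = -198.0
Reactants: 1·(+52.3) + 1·(+0.0) + 1·(+0.0) = +52.3
ΔH° = (-198.0) − (+52.3) = -250.3 kJ/mol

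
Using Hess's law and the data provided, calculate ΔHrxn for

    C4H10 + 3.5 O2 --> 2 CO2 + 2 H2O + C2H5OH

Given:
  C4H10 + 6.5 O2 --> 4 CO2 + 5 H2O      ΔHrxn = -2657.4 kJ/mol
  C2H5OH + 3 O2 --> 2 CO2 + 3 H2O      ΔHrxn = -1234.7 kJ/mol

equation 1 as written: -2657.4 kJ/mol
equation 2 reversed: +1234.7 kJ/mol
ΔHrxn = (1)·(-2657.4) + (-1)·(-1234.7) = -1422.7 kJ/mol

ΔHrxn = -1422.7 kJ/mol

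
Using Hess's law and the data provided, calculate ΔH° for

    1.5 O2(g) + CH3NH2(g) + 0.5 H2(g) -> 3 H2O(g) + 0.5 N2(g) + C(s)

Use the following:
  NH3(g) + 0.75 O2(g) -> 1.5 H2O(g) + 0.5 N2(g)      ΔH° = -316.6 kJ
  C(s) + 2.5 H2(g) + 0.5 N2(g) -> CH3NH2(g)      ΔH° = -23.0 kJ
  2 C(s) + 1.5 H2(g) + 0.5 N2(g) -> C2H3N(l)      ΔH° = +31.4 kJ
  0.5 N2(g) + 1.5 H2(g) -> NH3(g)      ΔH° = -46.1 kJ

ΔH° = -702.4 kJ

equation 1 × 2: (2)·(-316.6) = -633.2 kJ
equation 2 reversed: +23.0 kJ
equation 3: not needed.
equation 4 × 2: (2)·(-46.1) = -92.2 kJ
By Hess's law, ΔH° = (2)·(-316.6) + (-1)·(-23.0) + (2)·(-46.1) = -702.4 kJ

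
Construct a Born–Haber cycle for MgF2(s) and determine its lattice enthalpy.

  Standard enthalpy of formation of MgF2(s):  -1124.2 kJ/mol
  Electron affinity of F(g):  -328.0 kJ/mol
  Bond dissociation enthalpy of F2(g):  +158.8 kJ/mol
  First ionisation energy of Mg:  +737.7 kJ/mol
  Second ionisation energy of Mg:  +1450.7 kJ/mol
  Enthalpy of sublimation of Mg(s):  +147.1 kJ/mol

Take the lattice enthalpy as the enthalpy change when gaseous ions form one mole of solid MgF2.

U = -2962.5 kJ/mol

ΔHf° = 1·ΔHsub + 1·(ΣIE) + 1·D(F2) + 2·EA + U
-1124.2 = 1·(+147.1) + 1·(+2188.4) + 1·(+158.8) + 2·(-328.0) + U
U = -1124.2 − (+1838.3) = -2962.5 kJ/mol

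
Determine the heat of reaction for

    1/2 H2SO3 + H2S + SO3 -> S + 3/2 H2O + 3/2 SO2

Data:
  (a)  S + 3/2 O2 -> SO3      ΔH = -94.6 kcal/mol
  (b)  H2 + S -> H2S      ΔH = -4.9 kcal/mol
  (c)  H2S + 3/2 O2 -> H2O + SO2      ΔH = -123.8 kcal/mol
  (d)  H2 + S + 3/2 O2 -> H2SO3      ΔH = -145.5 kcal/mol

(a) reversed (SO3 must end up as a reactant): +94.6 kcal/mol
(b) × 1/2: (1/2)·(-4.9) = -2.45 kcal/mol
(c) × 3/2 (×3/2 to match 3/2 H2O in the target): (3/2)·(-123.8) = -185.7 kcal/mol
(d) reversed and × 1/2 (reverse to put H2SO3 on the reactant side; scale by 1/2 for the 1/2 H2SO3): (-1/2)·(-145.5) = +72.75 kcal/mol
ΔH = (-1)·(-94.6) + (1/2)·(-4.9) + (3/2)·(-123.8) + (-1/2)·(-145.5) = -20.8 kcal/mol

ΔH = -20.8 kcal/mol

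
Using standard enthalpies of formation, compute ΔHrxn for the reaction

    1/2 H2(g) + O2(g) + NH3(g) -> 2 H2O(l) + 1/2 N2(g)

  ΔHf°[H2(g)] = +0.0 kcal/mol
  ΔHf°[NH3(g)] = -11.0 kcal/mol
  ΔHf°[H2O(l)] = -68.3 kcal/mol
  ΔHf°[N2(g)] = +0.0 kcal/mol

Products: 2·(-68.3) + 1/2·(+0.0) = -136.6
Reactants: 1/2·(+0.0) + 1·(+0.0) + 1·(-11.0) = -11.0
ΔHrxn = (-136.6) − (-11.0) = -125.6 kcal/mol

ΔHrxn = -125.6 kcal/mol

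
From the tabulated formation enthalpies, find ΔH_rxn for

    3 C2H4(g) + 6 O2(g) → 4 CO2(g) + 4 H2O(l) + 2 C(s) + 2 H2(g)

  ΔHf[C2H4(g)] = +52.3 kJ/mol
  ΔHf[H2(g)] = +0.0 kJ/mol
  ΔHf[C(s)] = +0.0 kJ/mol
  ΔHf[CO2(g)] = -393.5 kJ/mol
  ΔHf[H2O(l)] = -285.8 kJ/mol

ΔH_rxn = -2874.1 kJ/mol

Products: 4·(-393.5) + 4·(-285.8) + 2·(+0.0) + 2·(+0.0) = -2717.2
Reactants: 3·(+52.3) + 6·(+0.0) = +156.9
ΔH_rxn = (-2717.2) − (+156.9) = -2874.1 kJ/mol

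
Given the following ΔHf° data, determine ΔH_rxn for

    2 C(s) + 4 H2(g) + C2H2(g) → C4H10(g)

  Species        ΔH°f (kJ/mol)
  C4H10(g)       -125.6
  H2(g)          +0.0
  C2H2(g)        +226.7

ΔH_rxn = -352.3 kJ/mol

Products: 1·(-125.6) = -125.6
Reactants: 2·(+0.0) + 4·(+0.0) + 1·(+226.7) = +226.7
ΔH_rxn = (-125.6) − (+226.7) = -352.3 kJ/mol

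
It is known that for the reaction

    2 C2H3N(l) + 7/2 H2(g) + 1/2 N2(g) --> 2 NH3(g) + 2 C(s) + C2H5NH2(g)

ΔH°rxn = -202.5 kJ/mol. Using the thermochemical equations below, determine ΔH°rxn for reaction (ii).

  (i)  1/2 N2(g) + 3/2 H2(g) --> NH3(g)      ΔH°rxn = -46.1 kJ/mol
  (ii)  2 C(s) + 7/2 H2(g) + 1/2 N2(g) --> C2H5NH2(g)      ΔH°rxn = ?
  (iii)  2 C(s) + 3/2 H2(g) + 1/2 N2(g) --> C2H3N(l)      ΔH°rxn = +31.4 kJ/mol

ΔH°rxn = -47.5 kJ/mol

(i) × 2 (×2 to match 2 NH3(g) in the target): (2)·(-46.1) = -92.2 kJ/mol
(ii) as written (C2H5NH2(g) already on the product side): contributes x
(iii) reversed and × 2 (C2H3N(l) must end up as a reactant; scale by 2 for the 2 C2H3N(l)): (-2)·(+31.4) = -62.8 kJ/mol
-202.5 = (-92.2) + (-62.8) + x
x = (-202.5 − (-155.0)) / (1) = -47.5 kJ/mol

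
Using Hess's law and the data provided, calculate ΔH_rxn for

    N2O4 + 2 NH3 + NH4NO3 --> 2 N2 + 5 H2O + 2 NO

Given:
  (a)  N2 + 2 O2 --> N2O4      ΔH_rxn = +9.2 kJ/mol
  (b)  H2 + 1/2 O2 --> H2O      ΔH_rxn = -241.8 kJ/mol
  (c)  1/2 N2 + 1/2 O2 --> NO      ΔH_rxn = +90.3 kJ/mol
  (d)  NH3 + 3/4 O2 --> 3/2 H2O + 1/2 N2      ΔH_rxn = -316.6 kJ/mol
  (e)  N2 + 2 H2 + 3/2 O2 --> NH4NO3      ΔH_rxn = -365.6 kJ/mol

ΔH_rxn = -579.8 kJ/mol

(a) reversed: -9.2 kJ/mol
(b) × 2: (2)·(-241.8) = -483.6 kJ/mol
(c) × 2: (2)·(+90.3) = +180.6 kJ/mol
(d) × 2: (2)·(-316.6) = -633.2 kJ/mol
(e) reversed: +365.6 kJ/mol
ΔH_rxn = (-9.2) + (-483.6) + (+180.6) + (-633.2) + (+365.6) = -579.8 kJ/mol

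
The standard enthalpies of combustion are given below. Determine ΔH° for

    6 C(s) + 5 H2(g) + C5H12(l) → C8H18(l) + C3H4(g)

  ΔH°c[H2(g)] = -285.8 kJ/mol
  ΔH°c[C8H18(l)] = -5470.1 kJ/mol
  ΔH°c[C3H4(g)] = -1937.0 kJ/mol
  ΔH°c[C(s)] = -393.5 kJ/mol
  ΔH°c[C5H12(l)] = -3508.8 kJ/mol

With combustion enthalpies, reactants minus products:
= [6·(-393.5) + 5·(-285.8) + 1·(-3508.8)] − [1·(-5470.1) + 1·(-1937.0)]
= 108.3 kJ/mol

ΔH° = 108.3 kJ/mol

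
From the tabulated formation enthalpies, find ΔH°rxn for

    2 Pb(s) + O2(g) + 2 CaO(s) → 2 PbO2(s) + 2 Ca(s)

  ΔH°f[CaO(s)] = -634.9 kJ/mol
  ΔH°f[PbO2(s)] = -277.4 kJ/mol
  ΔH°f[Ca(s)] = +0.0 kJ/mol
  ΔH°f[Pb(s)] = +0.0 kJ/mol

ΔH°rxn = 715.0 kJ/mol

Products: 2·(-277.4) + 2·(+0.0) = -554.8
Reactants: 2·(+0.0) + 1·(+0.0) + 2·(-634.9) = -1269.8
ΔH°rxn = (-554.8) − (-1269.8) = 715.0 kJ/mol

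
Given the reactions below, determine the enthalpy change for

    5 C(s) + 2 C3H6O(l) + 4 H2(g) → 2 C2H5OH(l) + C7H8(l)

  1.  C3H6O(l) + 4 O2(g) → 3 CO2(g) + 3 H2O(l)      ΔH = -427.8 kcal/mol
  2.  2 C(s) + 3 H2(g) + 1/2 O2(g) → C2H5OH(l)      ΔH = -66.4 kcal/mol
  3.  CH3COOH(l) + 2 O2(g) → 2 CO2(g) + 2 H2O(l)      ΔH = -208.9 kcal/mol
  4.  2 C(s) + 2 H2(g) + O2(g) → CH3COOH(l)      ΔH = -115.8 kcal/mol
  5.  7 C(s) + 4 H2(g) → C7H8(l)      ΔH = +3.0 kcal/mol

eq. 1 × 2 (×2 to match 2 C3H6O(l) in the target): (2)·(-427.8) = -855.6 kcal/mol
eq. 2 × 2 (×2 to match 2 C2H5OH(l) in the target): (2)·(-66.4) = -132.8 kcal/mol
eq. 3 reversed and × 3: (-3)·(-208.9) = +626.7 kcal/mol
eq. 4 reversed and × 3: (-3)·(-115.8) = +347.4 kcal/mol
eq. 5 as written (C7H8(l) already on the product side): +3.0 kcal/mol
By Hess's law, ΔH = (2)·(-427.8) + (2)·(-66.4) + (-3)·(-208.9) + (-3)·(-115.8) + (1)·(+3.0) = -11.3 kcal/mol

ΔH = -11.3 kcal/mol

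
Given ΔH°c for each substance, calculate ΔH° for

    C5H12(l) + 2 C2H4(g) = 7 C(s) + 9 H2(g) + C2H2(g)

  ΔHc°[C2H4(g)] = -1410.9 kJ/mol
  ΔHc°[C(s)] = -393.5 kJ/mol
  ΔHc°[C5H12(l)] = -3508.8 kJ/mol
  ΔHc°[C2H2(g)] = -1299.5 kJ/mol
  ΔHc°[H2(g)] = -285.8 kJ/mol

With combustion enthalpies, reactants minus products:
= [1·(-3508.8) + 2·(-1410.9)] − [7·(-393.5) + 9·(-285.8) + 1·(-1299.5)]
= 295.6 kJ/mol

ΔH° = 295.6 kJ/mol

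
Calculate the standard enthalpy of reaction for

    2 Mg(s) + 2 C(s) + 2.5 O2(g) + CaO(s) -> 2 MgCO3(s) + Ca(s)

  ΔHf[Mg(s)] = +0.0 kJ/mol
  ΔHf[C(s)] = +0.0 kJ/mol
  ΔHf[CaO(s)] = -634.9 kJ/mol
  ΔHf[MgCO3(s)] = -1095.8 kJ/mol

ΔH_rxn = -1556.7 kJ/mol

Products: 2·(-1095.8) + 1·(+0.0) = -2191.6
Reactants: 2·(+0.0) + 2·(+0.0) + 5/2·(+0.0) + 1·(-634.9) = -634.9
ΔH_rxn = (-2191.6) − (-634.9) = -1556.7 kJ/mol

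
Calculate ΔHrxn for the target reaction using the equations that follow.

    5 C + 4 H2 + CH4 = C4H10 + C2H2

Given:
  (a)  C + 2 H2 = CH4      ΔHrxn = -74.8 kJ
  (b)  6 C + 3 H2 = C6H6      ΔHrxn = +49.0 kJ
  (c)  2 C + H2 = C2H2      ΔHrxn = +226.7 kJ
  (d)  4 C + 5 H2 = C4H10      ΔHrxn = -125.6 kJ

ΔHrxn = 175.9 kJ

(a) reversed: +74.8 kJ
(b): not needed.
(c) as written: +226.7 kJ
(d) as written: -125.6 kJ
Since enthalpy is a state function, ΔHrxn = (-1)·(-74.8) + (1)·(+226.7) + (1)·(-125.6) = 175.9 kJ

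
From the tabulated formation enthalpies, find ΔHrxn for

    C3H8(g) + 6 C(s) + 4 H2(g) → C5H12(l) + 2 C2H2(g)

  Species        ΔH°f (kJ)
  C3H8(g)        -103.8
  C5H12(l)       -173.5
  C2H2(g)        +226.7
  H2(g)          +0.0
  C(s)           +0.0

Products: 1·(-173.5) + 2·(+226.7) = +279.9
Reactants: 1·(-103.8) + 6·(+0.0) + 4·(+0.0) = -103.8
ΔHrxn = (+279.9) − (-103.8) = 383.7 kJ

ΔHrxn = 383.7 kJ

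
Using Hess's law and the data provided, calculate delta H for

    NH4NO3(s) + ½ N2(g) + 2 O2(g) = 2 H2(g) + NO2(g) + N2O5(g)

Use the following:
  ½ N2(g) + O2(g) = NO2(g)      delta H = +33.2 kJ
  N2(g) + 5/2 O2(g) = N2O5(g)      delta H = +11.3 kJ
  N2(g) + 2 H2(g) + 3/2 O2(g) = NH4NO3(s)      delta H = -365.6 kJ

delta H = 410.1 kJ

equation 1 as written (NO2(g) already on the product side): +33.2 kJ
equation 2 as written (N2O5(g) already on the product side): +11.3 kJ
equation 3 reversed (reverse to put NH4NO3(s) on the reactant side): +365.6 kJ
Combining the equations, delta H = (+33.2) + (+11.3) + (+365.6) = 410.1 kJ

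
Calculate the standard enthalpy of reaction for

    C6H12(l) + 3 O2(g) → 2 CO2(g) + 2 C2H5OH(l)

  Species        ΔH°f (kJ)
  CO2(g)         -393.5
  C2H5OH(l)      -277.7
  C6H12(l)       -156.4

Products: 2·(-393.5) + 2·(-277.7) = -1342.4
Reactants: 1·(-156.4) + 3·(+0.0) = -156.4
ΔHrxn = (-1342.4) − (-156.4) = -1186.0 kJ

ΔHrxn = -1186.0 kJ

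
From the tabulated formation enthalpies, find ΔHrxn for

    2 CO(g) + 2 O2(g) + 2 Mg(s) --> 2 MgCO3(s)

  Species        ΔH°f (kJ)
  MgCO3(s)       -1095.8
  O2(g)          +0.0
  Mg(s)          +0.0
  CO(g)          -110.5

Products: 2·(-1095.8) = -2191.6
Reactants: 2·(-110.5) + 2·(+0.0) + 2·(+0.0) = -221.0
ΔHrxn = (-2191.6) − (-221.0) = -1970.6 kJ

ΔHrxn = -1970.6 kJ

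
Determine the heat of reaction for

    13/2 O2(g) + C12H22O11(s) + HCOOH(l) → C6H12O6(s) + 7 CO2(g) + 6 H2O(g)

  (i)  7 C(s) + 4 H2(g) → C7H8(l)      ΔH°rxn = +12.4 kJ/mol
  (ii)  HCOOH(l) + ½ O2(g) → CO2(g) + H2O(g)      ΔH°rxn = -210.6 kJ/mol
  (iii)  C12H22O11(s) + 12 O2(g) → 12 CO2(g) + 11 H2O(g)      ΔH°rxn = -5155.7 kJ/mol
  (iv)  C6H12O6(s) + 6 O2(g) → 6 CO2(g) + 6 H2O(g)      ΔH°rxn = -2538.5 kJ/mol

(i): not needed (H2(g) appears nowhere else).
(ii) as written (HCOOH(l) already on the reactant side): -210.6 kJ/mol
(iii) as written (C12H22O11(s) already on the reactant side): -5155.7 kJ/mol
(iv) reversed (reverse to put C6H12O6(s) on the product side): +2538.5 kJ/mol
Combining the equations, ΔH°rxn = (1)·(-210.6) + (1)·(-5155.7) + (-1)·(-2538.5) = -2827.8 kJ/mol

ΔH°rxn = -2827.8 kJ/mol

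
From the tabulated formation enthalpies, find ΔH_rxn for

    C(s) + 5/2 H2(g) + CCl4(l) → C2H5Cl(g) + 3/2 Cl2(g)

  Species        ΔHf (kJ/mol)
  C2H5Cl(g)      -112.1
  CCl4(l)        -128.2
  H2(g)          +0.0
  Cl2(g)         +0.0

ΔH_rxn = 16.1 kJ/mol

Products: 1·(-112.1) + 3/2·(+0.0) = -112.1
Reactants: 1·(+0.0) + 5/2·(+0.0) + 1·(-128.2) = -128.2
ΔH_rxn = (-112.1) − (-128.2) = 16.1 kJ/mol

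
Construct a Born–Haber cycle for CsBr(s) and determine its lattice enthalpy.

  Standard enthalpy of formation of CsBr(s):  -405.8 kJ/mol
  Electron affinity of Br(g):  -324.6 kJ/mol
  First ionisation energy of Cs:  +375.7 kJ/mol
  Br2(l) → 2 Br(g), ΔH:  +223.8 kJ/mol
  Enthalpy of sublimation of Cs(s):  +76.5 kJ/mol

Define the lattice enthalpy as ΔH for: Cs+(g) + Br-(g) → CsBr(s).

ΔHf° = 1·ΔHsub + 1·(ΣIE) + 1/2·D(Br2) + 1·EA + U
-405.8 = 1·(+76.5) + 1·(+375.7) + 1/2·(+223.8) + 1·(-324.6) + U
U = -405.8 − (+239.5) = -645.3 kJ/mol

U = -645.3 kJ/mol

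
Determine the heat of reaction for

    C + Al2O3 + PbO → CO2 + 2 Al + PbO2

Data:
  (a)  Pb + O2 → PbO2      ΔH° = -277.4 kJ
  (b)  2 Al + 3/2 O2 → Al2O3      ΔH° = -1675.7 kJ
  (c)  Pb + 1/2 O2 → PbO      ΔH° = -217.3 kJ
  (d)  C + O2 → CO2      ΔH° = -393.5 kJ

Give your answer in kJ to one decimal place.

(a) as written (PbO2 already on the product side): -277.4 kJ
(b) reversed (Al2O3 must end up as a reactant): +1675.7 kJ
(c) reversed (reverse to put PbO on the reactant side): +217.3 kJ
(d) as written (CO2 already on the product side): -393.5 kJ
By Hess's law, ΔH° = (1)·(-277.4) + (-1)·(-1675.7) + (-1)·(-217.3) + (1)·(-393.5) = 1222.1 kJ

ΔH° = 1222.1 kJ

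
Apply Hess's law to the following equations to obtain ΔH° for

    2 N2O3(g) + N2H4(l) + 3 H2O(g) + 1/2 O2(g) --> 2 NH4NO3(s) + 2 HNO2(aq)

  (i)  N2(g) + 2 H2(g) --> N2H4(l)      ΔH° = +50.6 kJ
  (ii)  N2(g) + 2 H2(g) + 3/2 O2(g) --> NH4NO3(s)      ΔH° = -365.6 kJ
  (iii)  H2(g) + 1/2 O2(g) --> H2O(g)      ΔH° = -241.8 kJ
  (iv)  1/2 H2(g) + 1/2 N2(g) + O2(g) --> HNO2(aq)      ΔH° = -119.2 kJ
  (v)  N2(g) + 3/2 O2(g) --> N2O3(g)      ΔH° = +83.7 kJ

ΔH° = -462.2 kJ

(i) reversed (N2H4(l) must end up as a reactant): -50.6 kJ
(ii) × 2 (scale by 2 for the 2 NH4NO3(s)): (2)·(-365.6) = -731.2 kJ
(iii) reversed and × 3 (H2O(g) must end up as a reactant; ×3 to match 3 H2O(g) in the target): (-3)·(-241.8) = +725.4 kJ
(iv) × 2 (scale by 2 for the 2 HNO2(aq)): (2)·(-119.2) = -238.4 kJ
(v) reversed and × 2 (N2O3(g) must end up as a reactant; scale by 2 for the 2 N2O3(g)): (-2)·(+83.7) = -167.4 kJ
By Hess's law, ΔH° = (-1)·(+50.6) + (2)·(-365.6) + (-3)·(-241.8) + (2)·(-119.2) + (-2)·(+83.7) = -462.2 kJ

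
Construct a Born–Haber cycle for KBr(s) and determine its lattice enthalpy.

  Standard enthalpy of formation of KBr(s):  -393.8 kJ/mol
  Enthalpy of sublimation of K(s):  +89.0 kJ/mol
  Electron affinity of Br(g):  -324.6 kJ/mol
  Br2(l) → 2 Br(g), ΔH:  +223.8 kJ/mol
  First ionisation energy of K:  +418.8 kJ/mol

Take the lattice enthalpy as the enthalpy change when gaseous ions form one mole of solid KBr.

ΔHf° = 1·ΔHsub + 1·(ΣIE) + 1/2·D(Br2) + 1·EA + U
-393.8 = 1·(+89.0) + 1·(+418.8) + 1/2·(+223.8) + 1·(-324.6) + U
U = -393.8 − (+295.1) = -688.9 kJ/mol

U = -688.9 kJ/mol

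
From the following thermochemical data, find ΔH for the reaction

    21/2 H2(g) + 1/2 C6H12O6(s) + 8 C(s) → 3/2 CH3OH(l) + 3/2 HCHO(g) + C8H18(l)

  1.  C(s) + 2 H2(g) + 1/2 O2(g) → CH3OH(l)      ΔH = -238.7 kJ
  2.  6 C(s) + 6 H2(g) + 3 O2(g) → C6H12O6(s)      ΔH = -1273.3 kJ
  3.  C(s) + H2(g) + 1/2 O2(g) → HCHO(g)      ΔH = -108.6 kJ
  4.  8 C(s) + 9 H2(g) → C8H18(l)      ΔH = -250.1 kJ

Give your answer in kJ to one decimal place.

eq. 1 × 3/2: (3/2)·(-238.7) = -358.05 kJ
eq. 2 reversed and × 1/2: (-1/2)·(-1273.3) = +636.65 kJ
eq. 3 × 3/2: (3/2)·(-108.6) = -162.9 kJ
eq. 4 as written: -250.1 kJ
ΔH = (-358.05) + (+636.65) + (-162.9) + (-250.1) = -134.4 kJ

ΔH = -134.4 kJ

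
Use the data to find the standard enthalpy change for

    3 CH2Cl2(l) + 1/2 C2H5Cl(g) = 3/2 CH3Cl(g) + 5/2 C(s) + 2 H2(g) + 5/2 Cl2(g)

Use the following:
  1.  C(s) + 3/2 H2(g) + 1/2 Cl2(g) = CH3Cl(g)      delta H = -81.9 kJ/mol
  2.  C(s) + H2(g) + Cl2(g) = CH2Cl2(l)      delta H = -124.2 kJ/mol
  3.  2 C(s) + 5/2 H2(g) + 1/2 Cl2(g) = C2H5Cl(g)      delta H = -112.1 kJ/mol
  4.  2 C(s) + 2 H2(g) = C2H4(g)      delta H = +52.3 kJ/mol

eq. 1 × 3/2 (scale by 3/2 for the 3/2 CH3Cl(g)): (3/2)·(-81.9) = -122.85 kJ/mol
eq. 2 reversed and × 3 (reverse to put CH2Cl2(l) on the reactant side; ×3 to match 3 CH2Cl2(l) in the target): (-3)·(-124.2) = +372.6 kJ/mol
eq. 3 reversed and × 1/2 (reverse to put C2H5Cl(g) on the reactant side; scale by 1/2 for the 1/2 C2H5Cl(g)): (-1/2)·(-112.1) = +56.05 kJ/mol
eq. 4: not needed (C2H4(g) appears nowhere else).
Combining the equations, delta H = (-122.85) + (+372.6) + (+56.05) = 305.8 kJ/mol

delta H = 305.8 kJ/mol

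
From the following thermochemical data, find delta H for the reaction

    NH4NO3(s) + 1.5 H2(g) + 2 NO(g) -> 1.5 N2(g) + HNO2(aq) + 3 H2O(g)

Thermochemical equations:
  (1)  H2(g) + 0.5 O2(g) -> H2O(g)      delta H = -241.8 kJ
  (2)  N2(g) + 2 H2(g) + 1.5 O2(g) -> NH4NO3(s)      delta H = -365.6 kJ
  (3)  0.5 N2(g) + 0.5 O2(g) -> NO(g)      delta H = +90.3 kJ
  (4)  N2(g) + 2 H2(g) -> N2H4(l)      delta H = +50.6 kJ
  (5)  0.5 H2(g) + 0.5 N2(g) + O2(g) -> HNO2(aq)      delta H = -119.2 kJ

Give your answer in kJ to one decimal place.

delta H = -659.6 kJ

(1) × 3 (scale by 3 for the 3 H2O(g)): (3)·(-241.8) = -725.4 kJ
(2) reversed (NH4NO3(s) must end up as a reactant): +365.6 kJ
(3) reversed and × 2 (NO(g) must end up as a reactant; ×2 to match 2 NO(g) in the target): (-2)·(+90.3) = -180.6 kJ
(4): not needed (N2H4(l) appears nowhere else).
(5) as written (HNO2(aq) already on the product side): -119.2 kJ
Summing the manipulated equations, delta H = (-725.4) + (+365.6) + (-180.6) + (-119.2) = -659.6 kJ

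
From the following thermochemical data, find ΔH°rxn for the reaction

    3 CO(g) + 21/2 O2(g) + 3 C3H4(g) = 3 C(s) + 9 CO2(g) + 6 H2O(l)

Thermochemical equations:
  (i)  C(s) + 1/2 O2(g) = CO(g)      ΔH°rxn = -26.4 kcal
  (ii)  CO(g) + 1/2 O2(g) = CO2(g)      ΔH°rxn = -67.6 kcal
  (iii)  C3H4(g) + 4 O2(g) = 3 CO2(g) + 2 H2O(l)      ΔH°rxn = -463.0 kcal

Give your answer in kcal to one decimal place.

(i) reversed and × 3 (C(s) must end up as a product; ×3 to match 3 C(s) in the target): (-3)·(-26.4) = +79.2 kcal
(ii): not needed.
(iii) × 3 (scale by 3 for the 3 C3H4(g)): (3)·(-463.0) = -1389.0 kcal
ΔH°rxn = (-3)·(-26.4) + (3)·(-463.0) = -1309.8 kcal

ΔH°rxn = -1309.8 kcal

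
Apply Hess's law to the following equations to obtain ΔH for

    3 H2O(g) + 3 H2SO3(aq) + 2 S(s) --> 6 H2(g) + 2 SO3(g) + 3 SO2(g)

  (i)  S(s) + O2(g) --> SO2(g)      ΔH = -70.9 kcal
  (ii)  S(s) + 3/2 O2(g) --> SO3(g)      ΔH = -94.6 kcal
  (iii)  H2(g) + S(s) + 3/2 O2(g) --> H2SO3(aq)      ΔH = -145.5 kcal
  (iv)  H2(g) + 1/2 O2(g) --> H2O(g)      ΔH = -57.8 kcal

ΔH = 208.0 kcal

(i) × 3 (scale by 3 for the 3 SO2(g)): (3)·(-70.9) = -212.7 kcal
(ii) × 2 (scale by 2 for the 2 SO3(g)): (2)·(-94.6) = -189.2 kcal
(iii) reversed and × 3 (reverse to put H2SO3(aq) on the reactant side; ×3 to match 3 H2SO3(aq) in the target): (-3)·(-145.5) = +436.5 kcal
(iv) reversed and × 3 (H2O(g) must end up as a reactant; scale by 3 for the 3 H2O(g)): (-3)·(-57.8) = +173.4 kcal
Combining the equations, ΔH = (3)·(-70.9) + (2)·(-94.6) + (-3)·(-145.5) + (-3)·(-57.8) = 208.0 kcal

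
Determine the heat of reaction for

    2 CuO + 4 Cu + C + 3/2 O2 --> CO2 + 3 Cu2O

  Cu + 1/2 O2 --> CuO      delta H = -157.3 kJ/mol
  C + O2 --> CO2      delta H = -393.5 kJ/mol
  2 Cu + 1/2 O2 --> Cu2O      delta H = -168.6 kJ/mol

equation 1 reversed and × 2 (CuO must end up as a reactant; scale by 2 for the 2 CuO): (-2)·(-157.3) = +314.6 kJ/mol
equation 2 as written (CO2 already on the product side): -393.5 kJ/mol
equation 3 × 3 (scale by 3 for the 3 Cu2O): (3)·(-168.6) = -505.8 kJ/mol
Since enthalpy is a state function, delta H = (+314.6) + (-393.5) + (-505.8) = -584.7 kJ/mol

delta H = -584.7 kJ/mol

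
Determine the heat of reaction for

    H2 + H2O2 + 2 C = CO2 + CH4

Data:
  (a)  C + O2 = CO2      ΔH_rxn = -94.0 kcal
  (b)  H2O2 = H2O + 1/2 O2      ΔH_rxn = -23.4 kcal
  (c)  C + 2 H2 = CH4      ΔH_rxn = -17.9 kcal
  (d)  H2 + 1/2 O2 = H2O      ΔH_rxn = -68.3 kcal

ΔH_rxn = -67.0 kcal

(a) as written: -94.0 kcal
(b) as written: -23.4 kcal
(c) as written: -17.9 kcal
(d) reversed: +68.3 kcal
ΔH_rxn = (1)·(-94.0) + (1)·(-23.4) + (1)·(-17.9) + (-1)·(-68.3) = -67.0 kcal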